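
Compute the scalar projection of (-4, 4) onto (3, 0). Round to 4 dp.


u.v = -12, |v| = sqrt(9) = 3
Scalar projection = u.v / |v| = -12 / sqrt(9) = -4

-4


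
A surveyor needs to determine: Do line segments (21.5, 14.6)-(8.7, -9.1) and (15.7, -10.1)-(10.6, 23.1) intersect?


Cross products: d1=-318.53, d2=227.3, d3=178.7, d4=-367.13
d1*d2 < 0 and d3*d4 < 0? yes

Yes, they intersect


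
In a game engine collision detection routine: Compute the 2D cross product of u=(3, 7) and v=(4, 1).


u x v = u_x*v_y - u_y*v_x = 3*1 - 7*4
= 3 - 28 = -25

-25


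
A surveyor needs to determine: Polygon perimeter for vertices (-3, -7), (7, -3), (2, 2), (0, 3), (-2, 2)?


Sides: (-3, -7)->(7, -3): sqrt(116) = 10.77033, (7, -3)->(2, 2): sqrt(50) = 7.071068, (2, 2)->(0, 3): sqrt(5) = 2.236068, (0, 3)->(-2, 2): sqrt(5) = 2.236068, (-2, 2)->(-3, -7): sqrt(82) = 9.055385
Sum = 31.368919
Perimeter = 31.3689

31.3689


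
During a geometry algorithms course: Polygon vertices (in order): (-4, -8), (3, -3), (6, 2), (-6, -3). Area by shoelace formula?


Shoelace sum: ((-4)*(-3) - 3*(-8)) + (3*2 - 6*(-3)) + (6*(-3) - (-6)*2) + ((-6)*(-8) - (-4)*(-3))
= 90
Area = |90|/2 = 45

45


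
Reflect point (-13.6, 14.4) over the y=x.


Reflection over y=x: (x,y) -> (y,x)
(-13.6, 14.4) -> (14.4, -13.6)

(14.4, -13.6)


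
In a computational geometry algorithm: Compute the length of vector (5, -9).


|u| = sqrt(5^2 + (-9)^2) = sqrt(106) = 10.2956

10.2956


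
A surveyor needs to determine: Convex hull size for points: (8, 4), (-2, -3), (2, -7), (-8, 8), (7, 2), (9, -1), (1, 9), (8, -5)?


Convex hull vertices (CCW): (-8, 8), (-2, -3), (2, -7), (8, -5), (9, -1), (8, 4), (1, 9)
Count = 7

7


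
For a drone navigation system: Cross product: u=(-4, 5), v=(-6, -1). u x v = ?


u x v = u_x*v_y - u_y*v_x = (-4)*(-1) - 5*(-6)
= 4 - (-30) = 34

34


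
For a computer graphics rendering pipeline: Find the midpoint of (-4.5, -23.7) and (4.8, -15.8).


M = (((-4.5)+4.8)/2, ((-23.7)+(-15.8))/2)
= (0.15, -19.75)

(0.15, -19.75)


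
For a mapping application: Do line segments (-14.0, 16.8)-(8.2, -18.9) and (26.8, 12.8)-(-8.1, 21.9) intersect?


Cross products: d1=231.68, d2=1275.59, d3=1367.76, d4=323.85
d1*d2 < 0 and d3*d4 < 0? no

No, they don't intersect


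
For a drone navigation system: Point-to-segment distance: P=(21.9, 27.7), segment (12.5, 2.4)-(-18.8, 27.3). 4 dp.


Project P onto AB: t = 0.2099 (clamped to [0,1])
Closest point on segment: (5.9307, 7.6261)
Distance: 25.6512

25.6512


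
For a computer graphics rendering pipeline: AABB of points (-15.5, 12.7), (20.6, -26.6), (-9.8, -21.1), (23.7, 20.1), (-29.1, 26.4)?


x range: [-29.1, 23.7]
y range: [-26.6, 26.4]
Bounding box: (-29.1,-26.6) to (23.7,26.4)

(-29.1,-26.6) to (23.7,26.4)


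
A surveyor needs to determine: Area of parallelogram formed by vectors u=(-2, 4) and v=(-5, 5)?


|u x v| = |(-2)*5 - 4*(-5)|
= |(-10) - (-20)| = 10

10


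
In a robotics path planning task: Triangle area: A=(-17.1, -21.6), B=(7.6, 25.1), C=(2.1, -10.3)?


Area = |x_A(y_B-y_C) + x_B(y_C-y_A) + x_C(y_A-y_B)|/2
= |(-605.34) + 85.88 + (-98.07)|/2
= 617.53/2 = 308.765

308.765


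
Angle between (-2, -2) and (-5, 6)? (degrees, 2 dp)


u.v = -2, |u| = sqrt(8) = 2.8284, |v| = sqrt(61) = 7.8102
cos(theta) = u.v/(|u||v|) = -2/sqrt(488) = -0.090536
theta = acos(-0.090536) = 95.19 degrees

95.19 degrees


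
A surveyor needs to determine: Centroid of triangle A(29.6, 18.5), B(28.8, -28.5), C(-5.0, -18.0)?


Centroid = ((x_A+x_B+x_C)/3, (y_A+y_B+y_C)/3)
= ((29.6+28.8+(-5))/3, (18.5+(-28.5)+(-18))/3)
= (17.8, -9.3333)

(17.8, -9.3333)


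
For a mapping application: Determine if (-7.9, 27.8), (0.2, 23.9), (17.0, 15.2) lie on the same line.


Cross product: (0.2-(-7.9))*(15.2-27.8) - (23.9-27.8)*(17-(-7.9))
= -4.95

No, not collinear


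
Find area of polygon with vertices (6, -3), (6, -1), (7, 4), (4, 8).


Shoelace sum: (6*(-1) - 6*(-3)) + (6*4 - 7*(-1)) + (7*8 - 4*4) + (4*(-3) - 6*8)
= 23
Area = |23|/2 = 11.5

11.5


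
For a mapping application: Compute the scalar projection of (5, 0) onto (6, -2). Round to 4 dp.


u.v = 30, |v| = sqrt(40) = 6.3246
Scalar projection = u.v / |v| = 30 / sqrt(40) = 4.7434

4.7434


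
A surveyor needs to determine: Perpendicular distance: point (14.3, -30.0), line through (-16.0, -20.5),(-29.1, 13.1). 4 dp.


|cross product| = 893.63
|line direction| = sqrt(1300.57) = 36.0634
Distance = 893.63/sqrt(1300.57) = 24.7794

24.7794


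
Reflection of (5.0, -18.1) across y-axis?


Reflection over y-axis: (x,y) -> (-x,y)
(5, -18.1) -> (-5, -18.1)

(-5, -18.1)


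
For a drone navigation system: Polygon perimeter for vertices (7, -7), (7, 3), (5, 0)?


Sides: (7, -7)->(7, 3): sqrt(100) = 10, (7, 3)->(5, 0): sqrt(13) = 3.605551, (5, 0)->(7, -7): sqrt(53) = 7.28011
Sum = 20.885661
Perimeter = 20.8857

20.8857


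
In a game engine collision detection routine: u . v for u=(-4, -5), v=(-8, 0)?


u . v = u_x*v_x + u_y*v_y = (-4)*(-8) + (-5)*0
= 32 + 0 = 32

32


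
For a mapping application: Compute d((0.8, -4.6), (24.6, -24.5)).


dx=23.8, dy=-19.9
d^2 = 23.8^2 + (-19.9)^2 = 962.45
d = sqrt(962.45) = 31.0234

31.0234


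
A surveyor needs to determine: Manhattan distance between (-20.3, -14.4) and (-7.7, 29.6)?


|(-20.3)-(-7.7)| + |(-14.4)-29.6| = 12.6 + 44 = 56.6

56.6


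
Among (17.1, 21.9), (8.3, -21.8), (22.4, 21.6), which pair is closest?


d(P0,P1) = 44.5772, d(P0,P2) = 5.3085, d(P1,P2) = 45.633
Closest: P0 and P2

Closest pair: (17.1, 21.9) and (22.4, 21.6), distance = 5.3085


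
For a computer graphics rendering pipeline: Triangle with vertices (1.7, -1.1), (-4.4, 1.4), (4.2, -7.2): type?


Side lengths squared: AB^2=43.46, BC^2=147.92, CA^2=43.46
Sorted: [43.46, 43.46, 147.92]
By sides: Isosceles, By angles: Obtuse

Isosceles, Obtuse


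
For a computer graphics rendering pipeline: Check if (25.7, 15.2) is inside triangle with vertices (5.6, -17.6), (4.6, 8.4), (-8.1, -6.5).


Cross products: AB x AP = -555.4, BC x BP = 228.03, CA x CP = 672.47
All same sign? no

No, outside


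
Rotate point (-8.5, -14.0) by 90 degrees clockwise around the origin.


90° CW: (x,y) -> (y, -x)
(-8.5,-14) -> (-14, 8.5)

(-14, 8.5)


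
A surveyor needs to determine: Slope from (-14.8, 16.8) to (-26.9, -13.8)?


slope = (y2-y1)/(x2-x1) = ((-13.8)-16.8)/((-26.9)-(-14.8)) = (-30.6)/(-12.1) = 2.5289

2.5289


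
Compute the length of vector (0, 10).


|u| = sqrt(0^2 + 10^2) = sqrt(100) = 10

10


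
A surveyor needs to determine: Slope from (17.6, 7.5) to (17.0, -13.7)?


slope = (y2-y1)/(x2-x1) = ((-13.7)-7.5)/(17-17.6) = (-21.2)/(-0.6) = 35.3333

35.3333


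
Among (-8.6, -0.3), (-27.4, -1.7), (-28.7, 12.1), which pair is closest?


d(P0,P1) = 18.8521, d(P0,P2) = 23.6172, d(P1,P2) = 13.8611
Closest: P1 and P2

Closest pair: (-27.4, -1.7) and (-28.7, 12.1), distance = 13.8611


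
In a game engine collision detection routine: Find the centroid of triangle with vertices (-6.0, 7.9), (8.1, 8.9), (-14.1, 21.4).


Centroid = ((x_A+x_B+x_C)/3, (y_A+y_B+y_C)/3)
= (((-6)+8.1+(-14.1))/3, (7.9+8.9+21.4)/3)
= (-4, 12.7333)

(-4, 12.7333)


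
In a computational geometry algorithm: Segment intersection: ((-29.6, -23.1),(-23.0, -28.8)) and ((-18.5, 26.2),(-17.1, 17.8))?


Cross products: d1=-162.26, d2=-114.8, d3=388.65, d4=341.19
d1*d2 < 0 and d3*d4 < 0? no

No, they don't intersect


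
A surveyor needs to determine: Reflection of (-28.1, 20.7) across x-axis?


Reflection over x-axis: (x,y) -> (x,-y)
(-28.1, 20.7) -> (-28.1, -20.7)

(-28.1, -20.7)


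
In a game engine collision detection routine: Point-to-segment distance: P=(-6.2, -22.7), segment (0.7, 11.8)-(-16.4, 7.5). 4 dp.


Project P onto AB: t = 0.8567 (clamped to [0,1])
Closest point on segment: (-13.9491, 8.1163)
Distance: 31.7757

31.7757


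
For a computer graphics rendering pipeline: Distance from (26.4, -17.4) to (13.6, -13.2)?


dx=-12.8, dy=4.2
d^2 = (-12.8)^2 + 4.2^2 = 181.48
d = sqrt(181.48) = 13.4715

13.4715


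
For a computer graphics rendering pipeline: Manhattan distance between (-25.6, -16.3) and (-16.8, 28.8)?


|(-25.6)-(-16.8)| + |(-16.3)-28.8| = 8.8 + 45.1 = 53.9

53.9


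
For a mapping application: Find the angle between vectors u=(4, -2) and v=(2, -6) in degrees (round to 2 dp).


u.v = 20, |u| = sqrt(20) = 4.4721, |v| = sqrt(40) = 6.3246
cos(theta) = u.v/(|u||v|) = 20/sqrt(800) = 0.707107
theta = acos(0.707107) = 45 degrees

45 degrees


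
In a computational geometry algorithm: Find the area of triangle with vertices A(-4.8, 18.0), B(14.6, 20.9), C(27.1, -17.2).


Area = |x_A(y_B-y_C) + x_B(y_C-y_A) + x_C(y_A-y_B)|/2
= |(-182.88) + (-513.92) + (-78.59)|/2
= 775.39/2 = 387.695

387.695


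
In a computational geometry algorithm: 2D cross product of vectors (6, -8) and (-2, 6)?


u x v = u_x*v_y - u_y*v_x = 6*6 - (-8)*(-2)
= 36 - 16 = 20

20


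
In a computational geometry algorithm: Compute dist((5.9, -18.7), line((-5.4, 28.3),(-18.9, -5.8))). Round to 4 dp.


|cross product| = 1019.83
|line direction| = sqrt(1345.06) = 36.6751
Distance = 1019.83/sqrt(1345.06) = 27.8072

27.8072


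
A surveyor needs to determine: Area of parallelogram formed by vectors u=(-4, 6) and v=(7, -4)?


|u x v| = |(-4)*(-4) - 6*7|
= |16 - 42| = 26

26


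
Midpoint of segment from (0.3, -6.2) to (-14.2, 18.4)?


M = ((0.3+(-14.2))/2, ((-6.2)+18.4)/2)
= (-6.95, 6.1)

(-6.95, 6.1)


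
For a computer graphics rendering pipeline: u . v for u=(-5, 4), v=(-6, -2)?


u . v = u_x*v_x + u_y*v_y = (-5)*(-6) + 4*(-2)
= 30 + (-8) = 22

22


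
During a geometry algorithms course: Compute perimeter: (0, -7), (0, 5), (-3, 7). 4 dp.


Sides: (0, -7)->(0, 5): sqrt(144) = 12, (0, 5)->(-3, 7): sqrt(13) = 3.605551, (-3, 7)->(0, -7): sqrt(205) = 14.317821
Sum = 29.923372
Perimeter = 29.9234

29.9234


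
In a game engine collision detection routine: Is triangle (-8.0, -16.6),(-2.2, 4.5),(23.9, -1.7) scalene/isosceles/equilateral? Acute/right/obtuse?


Side lengths squared: AB^2=478.85, BC^2=719.65, CA^2=1239.62
Sorted: [478.85, 719.65, 1239.62]
By sides: Scalene, By angles: Obtuse

Scalene, Obtuse


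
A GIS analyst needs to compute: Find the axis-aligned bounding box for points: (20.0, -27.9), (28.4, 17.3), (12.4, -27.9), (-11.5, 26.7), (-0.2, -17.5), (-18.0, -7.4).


x range: [-18, 28.4]
y range: [-27.9, 26.7]
Bounding box: (-18,-27.9) to (28.4,26.7)

(-18,-27.9) to (28.4,26.7)


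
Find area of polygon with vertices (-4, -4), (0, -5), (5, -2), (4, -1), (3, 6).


Shoelace sum: ((-4)*(-5) - 0*(-4)) + (0*(-2) - 5*(-5)) + (5*(-1) - 4*(-2)) + (4*6 - 3*(-1)) + (3*(-4) - (-4)*6)
= 87
Area = |87|/2 = 43.5

43.5


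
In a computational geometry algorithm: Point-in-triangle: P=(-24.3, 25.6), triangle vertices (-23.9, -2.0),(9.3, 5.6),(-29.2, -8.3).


Cross products: AB x AP = 919.36, BC x BP = -1237.04, CA x CP = 148.8
All same sign? no

No, outside


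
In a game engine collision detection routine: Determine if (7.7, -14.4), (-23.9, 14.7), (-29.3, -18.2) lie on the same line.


Cross product: ((-23.9)-7.7)*((-18.2)-(-14.4)) - (14.7-(-14.4))*((-29.3)-7.7)
= 1196.78

No, not collinear


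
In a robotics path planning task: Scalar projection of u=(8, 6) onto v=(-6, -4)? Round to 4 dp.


u.v = -72, |v| = sqrt(52) = 7.2111
Scalar projection = u.v / |v| = -72 / sqrt(52) = -9.9846

-9.9846


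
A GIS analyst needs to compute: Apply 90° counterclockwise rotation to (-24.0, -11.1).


90° CCW: (x,y) -> (-y, x)
(-24,-11.1) -> (11.1, -24)

(11.1, -24)


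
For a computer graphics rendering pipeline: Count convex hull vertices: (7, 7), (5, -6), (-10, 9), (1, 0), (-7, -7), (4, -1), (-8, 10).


Convex hull vertices (CCW): (-10, 9), (-7, -7), (5, -6), (7, 7), (-8, 10)
Count = 5

5


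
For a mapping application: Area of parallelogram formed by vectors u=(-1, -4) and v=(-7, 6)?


|u x v| = |(-1)*6 - (-4)*(-7)|
= |(-6) - 28| = 34

34


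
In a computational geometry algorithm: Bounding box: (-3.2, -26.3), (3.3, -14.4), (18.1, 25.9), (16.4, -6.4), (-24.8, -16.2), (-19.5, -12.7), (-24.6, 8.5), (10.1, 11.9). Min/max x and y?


x range: [-24.8, 18.1]
y range: [-26.3, 25.9]
Bounding box: (-24.8,-26.3) to (18.1,25.9)

(-24.8,-26.3) to (18.1,25.9)


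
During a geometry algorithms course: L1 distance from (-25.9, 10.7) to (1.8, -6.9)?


|(-25.9)-1.8| + |10.7-(-6.9)| = 27.7 + 17.6 = 45.3

45.3


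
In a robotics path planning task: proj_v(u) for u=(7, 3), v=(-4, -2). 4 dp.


u.v = -34, |v| = sqrt(20) = 4.4721
Scalar projection = u.v / |v| = -34 / sqrt(20) = -7.6026

-7.6026


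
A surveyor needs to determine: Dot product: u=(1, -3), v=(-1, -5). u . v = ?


u . v = u_x*v_x + u_y*v_y = 1*(-1) + (-3)*(-5)
= (-1) + 15 = 14

14


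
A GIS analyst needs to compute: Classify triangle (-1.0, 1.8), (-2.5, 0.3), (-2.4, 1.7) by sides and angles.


Side lengths squared: AB^2=4.5, BC^2=1.97, CA^2=1.97
Sorted: [1.97, 1.97, 4.5]
By sides: Isosceles, By angles: Obtuse

Isosceles, Obtuse


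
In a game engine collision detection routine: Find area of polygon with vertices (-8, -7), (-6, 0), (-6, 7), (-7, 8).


Shoelace sum: ((-8)*0 - (-6)*(-7)) + ((-6)*7 - (-6)*0) + ((-6)*8 - (-7)*7) + ((-7)*(-7) - (-8)*8)
= 30
Area = |30|/2 = 15

15


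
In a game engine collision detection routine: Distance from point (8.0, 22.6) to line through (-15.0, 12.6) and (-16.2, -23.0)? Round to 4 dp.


|cross product| = 806.8
|line direction| = sqrt(1268.8) = 35.6202
Distance = 806.8/sqrt(1268.8) = 22.6501

22.6501


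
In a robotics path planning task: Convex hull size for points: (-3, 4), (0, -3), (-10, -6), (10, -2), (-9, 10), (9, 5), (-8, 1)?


Convex hull vertices (CCW): (-10, -6), (10, -2), (9, 5), (-9, 10)
Count = 4

4


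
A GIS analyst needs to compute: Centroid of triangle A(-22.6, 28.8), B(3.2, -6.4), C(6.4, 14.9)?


Centroid = ((x_A+x_B+x_C)/3, (y_A+y_B+y_C)/3)
= (((-22.6)+3.2+6.4)/3, (28.8+(-6.4)+14.9)/3)
= (-4.3333, 12.4333)

(-4.3333, 12.4333)


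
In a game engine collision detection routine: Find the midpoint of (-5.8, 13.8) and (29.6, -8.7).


M = (((-5.8)+29.6)/2, (13.8+(-8.7))/2)
= (11.9, 2.55)

(11.9, 2.55)


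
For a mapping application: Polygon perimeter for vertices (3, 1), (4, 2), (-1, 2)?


Sides: (3, 1)->(4, 2): sqrt(2) = 1.414214, (4, 2)->(-1, 2): sqrt(25) = 5, (-1, 2)->(3, 1): sqrt(17) = 4.123106
Sum = 10.53732
Perimeter = 10.5373

10.5373


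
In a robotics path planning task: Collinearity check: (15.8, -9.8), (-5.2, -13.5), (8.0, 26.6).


Cross product: ((-5.2)-15.8)*(26.6-(-9.8)) - ((-13.5)-(-9.8))*(8-15.8)
= -793.26

No, not collinear


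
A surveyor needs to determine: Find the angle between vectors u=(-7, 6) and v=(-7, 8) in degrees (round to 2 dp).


u.v = 97, |u| = sqrt(85) = 9.2195, |v| = sqrt(113) = 10.6301
cos(theta) = u.v/(|u||v|) = 97/sqrt(9605) = 0.989744
theta = acos(0.989744) = 8.21 degrees

8.21 degrees


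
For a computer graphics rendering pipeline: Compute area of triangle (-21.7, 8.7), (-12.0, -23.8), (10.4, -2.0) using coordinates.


Area = |x_A(y_B-y_C) + x_B(y_C-y_A) + x_C(y_A-y_B)|/2
= |473.06 + 128.4 + 338|/2
= 939.46/2 = 469.73

469.73


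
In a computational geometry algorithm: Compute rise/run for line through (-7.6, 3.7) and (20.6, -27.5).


slope = (y2-y1)/(x2-x1) = ((-27.5)-3.7)/(20.6-(-7.6)) = (-31.2)/28.2 = -1.1064

-1.1064


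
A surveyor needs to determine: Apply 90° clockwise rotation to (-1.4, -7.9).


90° CW: (x,y) -> (y, -x)
(-1.4,-7.9) -> (-7.9, 1.4)

(-7.9, 1.4)


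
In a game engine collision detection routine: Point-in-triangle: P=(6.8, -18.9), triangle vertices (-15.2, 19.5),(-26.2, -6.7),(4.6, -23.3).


Cross products: AB x AP = 998.8, BC x BP = 172.04, CA x CP = -181.28
All same sign? no

No, outside


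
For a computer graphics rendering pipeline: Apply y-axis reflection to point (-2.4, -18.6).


Reflection over y-axis: (x,y) -> (-x,y)
(-2.4, -18.6) -> (2.4, -18.6)

(2.4, -18.6)


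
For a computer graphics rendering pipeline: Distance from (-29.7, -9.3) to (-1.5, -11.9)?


dx=28.2, dy=-2.6
d^2 = 28.2^2 + (-2.6)^2 = 802
d = sqrt(802) = 28.3196

28.3196


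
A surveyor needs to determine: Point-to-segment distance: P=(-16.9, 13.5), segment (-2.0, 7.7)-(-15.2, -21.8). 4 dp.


Project P onto AB: t = 0.0245 (clamped to [0,1])
Closest point on segment: (-2.3233, 6.9775)
Distance: 15.9695

15.9695


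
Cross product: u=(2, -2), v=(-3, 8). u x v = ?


u x v = u_x*v_y - u_y*v_x = 2*8 - (-2)*(-3)
= 16 - 6 = 10

10


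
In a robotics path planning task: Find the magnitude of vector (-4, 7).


|u| = sqrt((-4)^2 + 7^2) = sqrt(65) = 8.0623

8.0623


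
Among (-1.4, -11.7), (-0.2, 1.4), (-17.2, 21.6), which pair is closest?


d(P0,P1) = 13.1548, d(P0,P2) = 36.8582, d(P1,P2) = 26.4015
Closest: P0 and P1

Closest pair: (-1.4, -11.7) and (-0.2, 1.4), distance = 13.1548


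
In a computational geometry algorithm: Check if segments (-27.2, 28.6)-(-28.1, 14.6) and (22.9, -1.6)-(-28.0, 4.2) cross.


Cross products: d1=-1246.6, d2=-528.78, d3=728.58, d4=10.76
d1*d2 < 0 and d3*d4 < 0? no

No, they don't intersect


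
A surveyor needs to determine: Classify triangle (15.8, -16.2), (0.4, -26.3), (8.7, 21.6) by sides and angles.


Side lengths squared: AB^2=339.17, BC^2=2363.3, CA^2=1479.25
Sorted: [339.17, 1479.25, 2363.3]
By sides: Scalene, By angles: Obtuse

Scalene, Obtuse


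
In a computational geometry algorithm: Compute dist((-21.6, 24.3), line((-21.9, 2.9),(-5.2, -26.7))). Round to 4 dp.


|cross product| = 366.26
|line direction| = sqrt(1155.05) = 33.986
Distance = 366.26/sqrt(1155.05) = 10.7768

10.7768


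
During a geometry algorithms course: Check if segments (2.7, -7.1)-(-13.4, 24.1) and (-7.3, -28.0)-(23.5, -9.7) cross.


Cross products: d1=460.72, d2=1716.31, d3=648.49, d4=-607.1
d1*d2 < 0 and d3*d4 < 0? no

No, they don't intersect


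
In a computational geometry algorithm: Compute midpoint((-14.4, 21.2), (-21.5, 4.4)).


M = (((-14.4)+(-21.5))/2, (21.2+4.4)/2)
= (-17.95, 12.8)

(-17.95, 12.8)


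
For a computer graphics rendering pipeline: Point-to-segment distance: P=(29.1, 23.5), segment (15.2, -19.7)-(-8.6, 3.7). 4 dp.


Project P onto AB: t = 0.6105 (clamped to [0,1])
Closest point on segment: (0.6709, -5.4151)
Distance: 40.5499

40.5499


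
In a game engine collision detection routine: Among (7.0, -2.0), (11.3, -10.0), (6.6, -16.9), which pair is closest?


d(P0,P1) = 9.0824, d(P0,P2) = 14.9054, d(P1,P2) = 8.3487
Closest: P1 and P2

Closest pair: (11.3, -10.0) and (6.6, -16.9), distance = 8.3487


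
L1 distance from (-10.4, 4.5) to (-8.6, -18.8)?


|(-10.4)-(-8.6)| + |4.5-(-18.8)| = 1.8 + 23.3 = 25.1

25.1


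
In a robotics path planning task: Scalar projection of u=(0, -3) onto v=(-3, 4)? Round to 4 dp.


u.v = -12, |v| = sqrt(25) = 5
Scalar projection = u.v / |v| = -12 / sqrt(25) = -2.4

-2.4


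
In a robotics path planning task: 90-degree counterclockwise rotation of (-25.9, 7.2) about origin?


90° CCW: (x,y) -> (-y, x)
(-25.9,7.2) -> (-7.2, -25.9)

(-7.2, -25.9)


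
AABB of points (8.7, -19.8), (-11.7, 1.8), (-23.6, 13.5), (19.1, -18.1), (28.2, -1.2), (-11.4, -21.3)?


x range: [-23.6, 28.2]
y range: [-21.3, 13.5]
Bounding box: (-23.6,-21.3) to (28.2,13.5)

(-23.6,-21.3) to (28.2,13.5)


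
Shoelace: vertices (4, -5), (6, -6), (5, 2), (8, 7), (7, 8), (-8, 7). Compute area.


Shoelace sum: (4*(-6) - 6*(-5)) + (6*2 - 5*(-6)) + (5*7 - 8*2) + (8*8 - 7*7) + (7*7 - (-8)*8) + ((-8)*(-5) - 4*7)
= 207
Area = |207|/2 = 103.5

103.5


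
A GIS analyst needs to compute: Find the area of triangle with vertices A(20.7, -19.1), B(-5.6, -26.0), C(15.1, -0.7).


Area = |x_A(y_B-y_C) + x_B(y_C-y_A) + x_C(y_A-y_B)|/2
= |(-523.71) + (-103.04) + 104.19|/2
= 522.56/2 = 261.28

261.28


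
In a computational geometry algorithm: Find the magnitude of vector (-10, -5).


|u| = sqrt((-10)^2 + (-5)^2) = sqrt(125) = 11.1803

11.1803


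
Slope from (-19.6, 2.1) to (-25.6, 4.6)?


slope = (y2-y1)/(x2-x1) = (4.6-2.1)/((-25.6)-(-19.6)) = 2.5/(-6) = -0.4167

-0.4167


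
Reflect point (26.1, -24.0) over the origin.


Reflection over origin: (x,y) -> (-x,-y)
(26.1, -24) -> (-26.1, 24)

(-26.1, 24)


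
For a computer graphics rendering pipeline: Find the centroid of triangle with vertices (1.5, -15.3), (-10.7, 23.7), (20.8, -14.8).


Centroid = ((x_A+x_B+x_C)/3, (y_A+y_B+y_C)/3)
= ((1.5+(-10.7)+20.8)/3, ((-15.3)+23.7+(-14.8))/3)
= (3.8667, -2.1333)

(3.8667, -2.1333)


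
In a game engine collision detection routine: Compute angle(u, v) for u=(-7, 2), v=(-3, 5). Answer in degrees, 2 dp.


u.v = 31, |u| = sqrt(53) = 7.2801, |v| = sqrt(34) = 5.831
cos(theta) = u.v/(|u||v|) = 31/sqrt(1802) = 0.730271
theta = acos(0.730271) = 43.09 degrees

43.09 degrees


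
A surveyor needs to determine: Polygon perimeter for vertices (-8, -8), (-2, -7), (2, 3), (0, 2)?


Sides: (-8, -8)->(-2, -7): sqrt(37) = 6.082763, (-2, -7)->(2, 3): sqrt(116) = 10.77033, (2, 3)->(0, 2): sqrt(5) = 2.236068, (0, 2)->(-8, -8): sqrt(164) = 12.806248
Sum = 31.895409
Perimeter = 31.8954

31.8954


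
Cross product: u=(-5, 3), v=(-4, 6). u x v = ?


u x v = u_x*v_y - u_y*v_x = (-5)*6 - 3*(-4)
= (-30) - (-12) = -18

-18


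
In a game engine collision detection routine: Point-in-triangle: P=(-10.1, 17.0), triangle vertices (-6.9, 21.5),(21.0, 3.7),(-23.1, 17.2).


Cross products: AB x AP = -182.51, BC x BP = -166.68, CA x CP = -59.14
All same sign? yes

Yes, inside


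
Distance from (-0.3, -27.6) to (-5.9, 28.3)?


dx=-5.6, dy=55.9
d^2 = (-5.6)^2 + 55.9^2 = 3156.17
d = sqrt(3156.17) = 56.1798

56.1798


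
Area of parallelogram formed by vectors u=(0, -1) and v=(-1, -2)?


|u x v| = |0*(-2) - (-1)*(-1)|
= |0 - 1| = 1

1


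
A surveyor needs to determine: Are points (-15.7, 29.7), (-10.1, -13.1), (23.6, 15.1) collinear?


Cross product: ((-10.1)-(-15.7))*(15.1-29.7) - ((-13.1)-29.7)*(23.6-(-15.7))
= 1600.28

No, not collinear


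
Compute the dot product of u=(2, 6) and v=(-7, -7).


u . v = u_x*v_x + u_y*v_y = 2*(-7) + 6*(-7)
= (-14) + (-42) = -56

-56


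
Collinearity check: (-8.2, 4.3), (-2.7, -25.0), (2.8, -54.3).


Cross product: ((-2.7)-(-8.2))*((-54.3)-4.3) - ((-25)-4.3)*(2.8-(-8.2))
= 0

Yes, collinear


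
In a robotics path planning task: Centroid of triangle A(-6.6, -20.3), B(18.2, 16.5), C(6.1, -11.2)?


Centroid = ((x_A+x_B+x_C)/3, (y_A+y_B+y_C)/3)
= (((-6.6)+18.2+6.1)/3, ((-20.3)+16.5+(-11.2))/3)
= (5.9, -5)

(5.9, -5)


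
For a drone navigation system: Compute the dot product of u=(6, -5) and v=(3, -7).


u . v = u_x*v_x + u_y*v_y = 6*3 + (-5)*(-7)
= 18 + 35 = 53

53


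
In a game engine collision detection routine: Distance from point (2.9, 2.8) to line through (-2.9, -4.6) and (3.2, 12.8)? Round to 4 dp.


|cross product| = 55.78
|line direction| = sqrt(339.97) = 18.4383
Distance = 55.78/sqrt(339.97) = 3.0252

3.0252


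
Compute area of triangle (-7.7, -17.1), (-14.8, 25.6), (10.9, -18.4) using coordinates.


Area = |x_A(y_B-y_C) + x_B(y_C-y_A) + x_C(y_A-y_B)|/2
= |(-338.8) + 19.24 + (-465.43)|/2
= 784.99/2 = 392.495

392.495


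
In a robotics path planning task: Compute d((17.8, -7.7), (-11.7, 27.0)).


dx=-29.5, dy=34.7
d^2 = (-29.5)^2 + 34.7^2 = 2074.34
d = sqrt(2074.34) = 45.5449

45.5449


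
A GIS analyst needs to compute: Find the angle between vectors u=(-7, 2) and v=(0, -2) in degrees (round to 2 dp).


u.v = -4, |u| = sqrt(53) = 7.2801, |v| = sqrt(4) = 2
cos(theta) = u.v/(|u||v|) = -4/sqrt(212) = -0.274721
theta = acos(-0.274721) = 105.95 degrees

105.95 degrees


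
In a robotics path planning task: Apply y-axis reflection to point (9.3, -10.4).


Reflection over y-axis: (x,y) -> (-x,y)
(9.3, -10.4) -> (-9.3, -10.4)

(-9.3, -10.4)


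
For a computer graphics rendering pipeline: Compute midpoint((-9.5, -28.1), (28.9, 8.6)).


M = (((-9.5)+28.9)/2, ((-28.1)+8.6)/2)
= (9.7, -9.75)

(9.7, -9.75)


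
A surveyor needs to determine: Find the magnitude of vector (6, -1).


|u| = sqrt(6^2 + (-1)^2) = sqrt(37) = 6.0828

6.0828


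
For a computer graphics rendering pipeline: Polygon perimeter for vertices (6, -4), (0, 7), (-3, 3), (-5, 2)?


Sides: (6, -4)->(0, 7): sqrt(157) = 12.529964, (0, 7)->(-3, 3): sqrt(25) = 5, (-3, 3)->(-5, 2): sqrt(5) = 2.236068, (-5, 2)->(6, -4): sqrt(157) = 12.529964
Sum = 32.295996
Perimeter = 32.296

32.296


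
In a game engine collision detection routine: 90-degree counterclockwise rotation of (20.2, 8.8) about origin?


90° CCW: (x,y) -> (-y, x)
(20.2,8.8) -> (-8.8, 20.2)

(-8.8, 20.2)


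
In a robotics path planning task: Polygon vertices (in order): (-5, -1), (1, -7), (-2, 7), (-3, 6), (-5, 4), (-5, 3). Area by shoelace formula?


Shoelace sum: ((-5)*(-7) - 1*(-1)) + (1*7 - (-2)*(-7)) + ((-2)*6 - (-3)*7) + ((-3)*4 - (-5)*6) + ((-5)*3 - (-5)*4) + ((-5)*(-1) - (-5)*3)
= 81
Area = |81|/2 = 40.5

40.5


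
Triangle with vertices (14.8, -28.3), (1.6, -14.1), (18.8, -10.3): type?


Side lengths squared: AB^2=375.88, BC^2=310.28, CA^2=340
Sorted: [310.28, 340, 375.88]
By sides: Scalene, By angles: Acute

Scalene, Acute


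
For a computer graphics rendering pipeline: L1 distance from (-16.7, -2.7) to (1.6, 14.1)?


|(-16.7)-1.6| + |(-2.7)-14.1| = 18.3 + 16.8 = 35.1

35.1


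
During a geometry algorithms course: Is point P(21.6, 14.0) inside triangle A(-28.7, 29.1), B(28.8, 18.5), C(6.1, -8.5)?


Cross products: AB x AP = -335.07, BC x BP = -92.25, CA x CP = -1365.8
All same sign? yes

Yes, inside


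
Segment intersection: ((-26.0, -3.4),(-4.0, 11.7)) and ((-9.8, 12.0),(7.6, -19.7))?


Cross products: d1=-781.5, d2=178.64, d3=94.18, d4=-865.96
d1*d2 < 0 and d3*d4 < 0? yes

Yes, they intersect


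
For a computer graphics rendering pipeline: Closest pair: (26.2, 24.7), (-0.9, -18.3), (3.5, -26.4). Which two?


d(P0,P1) = 50.8273, d(P0,P2) = 55.9151, d(P1,P2) = 9.2179
Closest: P1 and P2

Closest pair: (-0.9, -18.3) and (3.5, -26.4), distance = 9.2179


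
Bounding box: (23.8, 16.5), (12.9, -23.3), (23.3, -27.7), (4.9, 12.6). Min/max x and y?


x range: [4.9, 23.8]
y range: [-27.7, 16.5]
Bounding box: (4.9,-27.7) to (23.8,16.5)

(4.9,-27.7) to (23.8,16.5)


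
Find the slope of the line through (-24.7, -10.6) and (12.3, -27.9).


slope = (y2-y1)/(x2-x1) = ((-27.9)-(-10.6))/(12.3-(-24.7)) = (-17.3)/37 = -0.4676

-0.4676


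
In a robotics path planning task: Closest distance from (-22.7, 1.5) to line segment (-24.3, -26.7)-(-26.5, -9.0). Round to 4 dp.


Project P onto AB: t = 1 (clamped to [0,1])
Closest point on segment: (-26.5, -9)
Distance: 11.1665

11.1665


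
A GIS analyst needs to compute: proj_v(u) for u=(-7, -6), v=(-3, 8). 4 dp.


u.v = -27, |v| = sqrt(73) = 8.544
Scalar projection = u.v / |v| = -27 / sqrt(73) = -3.1601

-3.1601


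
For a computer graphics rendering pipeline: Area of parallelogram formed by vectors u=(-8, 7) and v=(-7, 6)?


|u x v| = |(-8)*6 - 7*(-7)|
= |(-48) - (-49)| = 1

1


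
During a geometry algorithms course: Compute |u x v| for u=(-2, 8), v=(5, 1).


|u x v| = |(-2)*1 - 8*5|
= |(-2) - 40| = 42

42


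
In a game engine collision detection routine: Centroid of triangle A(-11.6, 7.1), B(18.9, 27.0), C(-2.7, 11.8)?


Centroid = ((x_A+x_B+x_C)/3, (y_A+y_B+y_C)/3)
= (((-11.6)+18.9+(-2.7))/3, (7.1+27+11.8)/3)
= (1.5333, 15.3)

(1.5333, 15.3)


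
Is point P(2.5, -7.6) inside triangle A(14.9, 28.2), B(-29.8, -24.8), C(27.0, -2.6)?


Cross products: AB x AP = 943.06, BC x BP = 259.9, CA x CP = 815.1
All same sign? yes

Yes, inside


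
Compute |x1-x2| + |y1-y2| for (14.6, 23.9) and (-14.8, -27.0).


|14.6-(-14.8)| + |23.9-(-27)| = 29.4 + 50.9 = 80.3

80.3


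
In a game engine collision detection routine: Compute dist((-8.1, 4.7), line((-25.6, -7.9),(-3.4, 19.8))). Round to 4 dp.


|cross product| = 205.03
|line direction| = sqrt(1260.13) = 35.4983
Distance = 205.03/sqrt(1260.13) = 5.7758

5.7758


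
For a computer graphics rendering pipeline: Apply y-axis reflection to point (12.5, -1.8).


Reflection over y-axis: (x,y) -> (-x,y)
(12.5, -1.8) -> (-12.5, -1.8)

(-12.5, -1.8)


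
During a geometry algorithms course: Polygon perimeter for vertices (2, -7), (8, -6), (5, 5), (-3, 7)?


Sides: (2, -7)->(8, -6): sqrt(37) = 6.082763, (8, -6)->(5, 5): sqrt(130) = 11.401754, (5, 5)->(-3, 7): sqrt(68) = 8.246211, (-3, 7)->(2, -7): sqrt(221) = 14.866069
Sum = 40.596797
Perimeter = 40.5968

40.5968


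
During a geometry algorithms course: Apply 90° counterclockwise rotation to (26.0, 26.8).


90° CCW: (x,y) -> (-y, x)
(26,26.8) -> (-26.8, 26)

(-26.8, 26)


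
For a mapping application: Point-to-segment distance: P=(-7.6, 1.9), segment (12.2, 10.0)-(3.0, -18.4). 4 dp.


Project P onto AB: t = 0.4625 (clamped to [0,1])
Closest point on segment: (7.9448, -3.1356)
Distance: 16.3401

16.3401


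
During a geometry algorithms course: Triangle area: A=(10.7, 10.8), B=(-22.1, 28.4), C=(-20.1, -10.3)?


Area = |x_A(y_B-y_C) + x_B(y_C-y_A) + x_C(y_A-y_B)|/2
= |414.09 + 466.31 + 353.76|/2
= 1234.16/2 = 617.08

617.08


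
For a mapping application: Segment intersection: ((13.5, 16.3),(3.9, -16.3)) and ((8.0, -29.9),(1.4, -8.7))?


Cross products: d1=-421.52, d2=-2.84, d3=264.22, d4=-154.46
d1*d2 < 0 and d3*d4 < 0? no

No, they don't intersect


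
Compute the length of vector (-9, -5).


|u| = sqrt((-9)^2 + (-5)^2) = sqrt(106) = 10.2956

10.2956


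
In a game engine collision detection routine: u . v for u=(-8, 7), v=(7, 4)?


u . v = u_x*v_x + u_y*v_y = (-8)*7 + 7*4
= (-56) + 28 = -28

-28


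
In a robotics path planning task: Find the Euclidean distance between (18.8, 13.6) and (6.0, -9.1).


dx=-12.8, dy=-22.7
d^2 = (-12.8)^2 + (-22.7)^2 = 679.13
d = sqrt(679.13) = 26.0601

26.0601


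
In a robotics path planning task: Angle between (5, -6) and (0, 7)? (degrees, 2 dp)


u.v = -42, |u| = sqrt(61) = 7.8102, |v| = sqrt(49) = 7
cos(theta) = u.v/(|u||v|) = -42/sqrt(2989) = -0.768221
theta = acos(-0.768221) = 140.19 degrees

140.19 degrees


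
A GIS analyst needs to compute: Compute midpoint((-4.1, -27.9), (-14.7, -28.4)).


M = (((-4.1)+(-14.7))/2, ((-27.9)+(-28.4))/2)
= (-9.4, -28.15)

(-9.4, -28.15)


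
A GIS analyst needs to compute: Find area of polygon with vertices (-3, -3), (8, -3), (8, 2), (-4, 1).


Shoelace sum: ((-3)*(-3) - 8*(-3)) + (8*2 - 8*(-3)) + (8*1 - (-4)*2) + ((-4)*(-3) - (-3)*1)
= 104
Area = |104|/2 = 52

52


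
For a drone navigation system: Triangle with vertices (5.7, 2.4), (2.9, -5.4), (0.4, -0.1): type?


Side lengths squared: AB^2=68.68, BC^2=34.34, CA^2=34.34
Sorted: [34.34, 34.34, 68.68]
By sides: Isosceles, By angles: Right

Isosceles, Right


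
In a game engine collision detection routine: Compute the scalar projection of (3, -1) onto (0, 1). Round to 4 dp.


u.v = -1, |v| = sqrt(1) = 1
Scalar projection = u.v / |v| = -1 / sqrt(1) = -1

-1


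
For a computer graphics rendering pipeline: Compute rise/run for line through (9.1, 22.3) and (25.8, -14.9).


slope = (y2-y1)/(x2-x1) = ((-14.9)-22.3)/(25.8-9.1) = (-37.2)/16.7 = -2.2275

-2.2275


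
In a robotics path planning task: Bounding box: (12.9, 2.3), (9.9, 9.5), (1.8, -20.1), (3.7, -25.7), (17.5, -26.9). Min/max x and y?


x range: [1.8, 17.5]
y range: [-26.9, 9.5]
Bounding box: (1.8,-26.9) to (17.5,9.5)

(1.8,-26.9) to (17.5,9.5)


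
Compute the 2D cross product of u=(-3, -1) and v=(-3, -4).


u x v = u_x*v_y - u_y*v_x = (-3)*(-4) - (-1)*(-3)
= 12 - 3 = 9

9


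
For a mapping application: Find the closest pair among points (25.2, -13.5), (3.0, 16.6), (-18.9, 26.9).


d(P0,P1) = 37.4012, d(P0,P2) = 59.8078, d(P1,P2) = 24.2012
Closest: P1 and P2

Closest pair: (3.0, 16.6) and (-18.9, 26.9), distance = 24.2012


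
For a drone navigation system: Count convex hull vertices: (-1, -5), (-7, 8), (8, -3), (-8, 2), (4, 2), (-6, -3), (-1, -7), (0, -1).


Convex hull vertices (CCW): (-8, 2), (-6, -3), (-1, -7), (8, -3), (4, 2), (-7, 8)
Count = 6

6


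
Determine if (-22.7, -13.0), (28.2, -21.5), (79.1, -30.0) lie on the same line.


Cross product: (28.2-(-22.7))*((-30)-(-13)) - ((-21.5)-(-13))*(79.1-(-22.7))
= 0

Yes, collinear


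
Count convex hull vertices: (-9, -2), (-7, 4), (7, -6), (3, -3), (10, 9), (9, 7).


Convex hull vertices (CCW): (-9, -2), (7, -6), (10, 9), (-7, 4)
Count = 4

4


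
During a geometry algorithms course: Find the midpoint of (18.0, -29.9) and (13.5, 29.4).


M = ((18+13.5)/2, ((-29.9)+29.4)/2)
= (15.75, -0.25)

(15.75, -0.25)


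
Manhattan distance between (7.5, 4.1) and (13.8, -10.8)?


|7.5-13.8| + |4.1-(-10.8)| = 6.3 + 14.9 = 21.2

21.2


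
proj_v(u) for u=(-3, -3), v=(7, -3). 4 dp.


u.v = -12, |v| = sqrt(58) = 7.6158
Scalar projection = u.v / |v| = -12 / sqrt(58) = -1.5757

-1.5757


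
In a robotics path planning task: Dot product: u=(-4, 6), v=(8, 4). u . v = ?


u . v = u_x*v_x + u_y*v_y = (-4)*8 + 6*4
= (-32) + 24 = -8

-8


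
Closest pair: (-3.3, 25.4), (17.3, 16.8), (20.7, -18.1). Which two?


d(P0,P1) = 22.3231, d(P0,P2) = 49.6815, d(P1,P2) = 35.0652
Closest: P0 and P1

Closest pair: (-3.3, 25.4) and (17.3, 16.8), distance = 22.3231


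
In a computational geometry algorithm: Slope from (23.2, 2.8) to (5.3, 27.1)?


slope = (y2-y1)/(x2-x1) = (27.1-2.8)/(5.3-23.2) = 24.3/(-17.9) = -1.3575

-1.3575


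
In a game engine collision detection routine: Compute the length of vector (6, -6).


|u| = sqrt(6^2 + (-6)^2) = sqrt(72) = 8.4853

8.4853


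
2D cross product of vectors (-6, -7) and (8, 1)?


u x v = u_x*v_y - u_y*v_x = (-6)*1 - (-7)*8
= (-6) - (-56) = 50

50


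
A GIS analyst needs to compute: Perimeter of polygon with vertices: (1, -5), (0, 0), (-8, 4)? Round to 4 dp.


Sides: (1, -5)->(0, 0): sqrt(26) = 5.09902, (0, 0)->(-8, 4): sqrt(80) = 8.944272, (-8, 4)->(1, -5): sqrt(162) = 12.727922
Sum = 26.771214
Perimeter = 26.7712

26.7712


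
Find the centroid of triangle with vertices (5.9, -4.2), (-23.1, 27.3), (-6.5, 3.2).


Centroid = ((x_A+x_B+x_C)/3, (y_A+y_B+y_C)/3)
= ((5.9+(-23.1)+(-6.5))/3, ((-4.2)+27.3+3.2)/3)
= (-7.9, 8.7667)

(-7.9, 8.7667)


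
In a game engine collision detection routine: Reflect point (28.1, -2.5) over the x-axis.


Reflection over x-axis: (x,y) -> (x,-y)
(28.1, -2.5) -> (28.1, 2.5)

(28.1, 2.5)


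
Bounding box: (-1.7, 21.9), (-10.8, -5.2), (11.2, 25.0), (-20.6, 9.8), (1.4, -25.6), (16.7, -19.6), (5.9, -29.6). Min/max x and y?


x range: [-20.6, 16.7]
y range: [-29.6, 25]
Bounding box: (-20.6,-29.6) to (16.7,25)

(-20.6,-29.6) to (16.7,25)


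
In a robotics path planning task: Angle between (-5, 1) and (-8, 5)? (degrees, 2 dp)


u.v = 45, |u| = sqrt(26) = 5.099, |v| = sqrt(89) = 9.434
cos(theta) = u.v/(|u||v|) = 45/sqrt(2314) = 0.935472
theta = acos(0.935472) = 20.7 degrees

20.7 degrees


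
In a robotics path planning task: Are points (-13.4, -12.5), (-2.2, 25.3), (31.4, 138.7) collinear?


Cross product: ((-2.2)-(-13.4))*(138.7-(-12.5)) - (25.3-(-12.5))*(31.4-(-13.4))
= 0

Yes, collinear


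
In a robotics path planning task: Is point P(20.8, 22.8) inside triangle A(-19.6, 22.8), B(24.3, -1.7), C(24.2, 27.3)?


Cross products: AB x AP = 989.8, BC x BP = 99.05, CA x CP = 181.8
All same sign? yes

Yes, inside


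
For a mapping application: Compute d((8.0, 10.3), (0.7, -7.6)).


dx=-7.3, dy=-17.9
d^2 = (-7.3)^2 + (-17.9)^2 = 373.7
d = sqrt(373.7) = 19.3313

19.3313


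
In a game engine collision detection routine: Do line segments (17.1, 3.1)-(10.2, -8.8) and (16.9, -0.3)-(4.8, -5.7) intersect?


Cross products: d1=-40.06, d2=66.67, d3=21.08, d4=-85.65
d1*d2 < 0 and d3*d4 < 0? yes

Yes, they intersect


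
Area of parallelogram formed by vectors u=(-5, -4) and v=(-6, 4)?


|u x v| = |(-5)*4 - (-4)*(-6)|
= |(-20) - 24| = 44

44


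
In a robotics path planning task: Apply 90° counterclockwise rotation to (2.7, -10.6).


90° CCW: (x,y) -> (-y, x)
(2.7,-10.6) -> (10.6, 2.7)

(10.6, 2.7)


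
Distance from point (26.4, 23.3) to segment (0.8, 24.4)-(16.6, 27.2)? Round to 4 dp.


Project P onto AB: t = 1 (clamped to [0,1])
Closest point on segment: (16.6, 27.2)
Distance: 10.5475

10.5475


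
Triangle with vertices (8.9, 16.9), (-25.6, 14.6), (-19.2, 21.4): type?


Side lengths squared: AB^2=1195.54, BC^2=87.2, CA^2=809.86
Sorted: [87.2, 809.86, 1195.54]
By sides: Scalene, By angles: Obtuse

Scalene, Obtuse


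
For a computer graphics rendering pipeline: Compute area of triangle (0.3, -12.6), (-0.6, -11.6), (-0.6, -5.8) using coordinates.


Area = |x_A(y_B-y_C) + x_B(y_C-y_A) + x_C(y_A-y_B)|/2
= |(-1.74) + (-4.08) + 0.6|/2
= 5.22/2 = 2.61

2.61


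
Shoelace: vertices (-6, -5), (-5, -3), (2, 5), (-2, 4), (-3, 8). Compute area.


Shoelace sum: ((-6)*(-3) - (-5)*(-5)) + ((-5)*5 - 2*(-3)) + (2*4 - (-2)*5) + ((-2)*8 - (-3)*4) + ((-3)*(-5) - (-6)*8)
= 51
Area = |51|/2 = 25.5

25.5


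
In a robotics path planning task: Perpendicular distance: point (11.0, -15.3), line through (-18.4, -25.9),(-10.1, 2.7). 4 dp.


|cross product| = 752.86
|line direction| = sqrt(886.85) = 29.78
Distance = 752.86/sqrt(886.85) = 25.2807

25.2807


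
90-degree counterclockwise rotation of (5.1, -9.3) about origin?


90° CCW: (x,y) -> (-y, x)
(5.1,-9.3) -> (9.3, 5.1)

(9.3, 5.1)


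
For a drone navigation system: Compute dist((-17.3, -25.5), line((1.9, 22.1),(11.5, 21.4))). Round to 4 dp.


|cross product| = 470.4
|line direction| = sqrt(92.65) = 9.6255
Distance = 470.4/sqrt(92.65) = 48.8703

48.8703


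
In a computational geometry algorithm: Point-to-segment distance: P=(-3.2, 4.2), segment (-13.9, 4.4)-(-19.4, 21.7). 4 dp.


Project P onto AB: t = 0 (clamped to [0,1])
Closest point on segment: (-13.9, 4.4)
Distance: 10.7019

10.7019


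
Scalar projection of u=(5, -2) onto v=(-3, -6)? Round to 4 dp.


u.v = -3, |v| = sqrt(45) = 6.7082
Scalar projection = u.v / |v| = -3 / sqrt(45) = -0.4472

-0.4472


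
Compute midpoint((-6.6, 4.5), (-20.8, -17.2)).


M = (((-6.6)+(-20.8))/2, (4.5+(-17.2))/2)
= (-13.7, -6.35)

(-13.7, -6.35)


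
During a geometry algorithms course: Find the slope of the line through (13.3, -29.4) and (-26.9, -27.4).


slope = (y2-y1)/(x2-x1) = ((-27.4)-(-29.4))/((-26.9)-13.3) = 2/(-40.2) = -0.0498

-0.0498


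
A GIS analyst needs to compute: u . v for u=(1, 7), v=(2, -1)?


u . v = u_x*v_x + u_y*v_y = 1*2 + 7*(-1)
= 2 + (-7) = -5

-5


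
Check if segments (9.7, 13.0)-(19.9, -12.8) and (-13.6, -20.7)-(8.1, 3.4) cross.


Cross products: d1=169.76, d2=-635.92, d3=-944.88, d4=-139.2
d1*d2 < 0 and d3*d4 < 0? no

No, they don't intersect


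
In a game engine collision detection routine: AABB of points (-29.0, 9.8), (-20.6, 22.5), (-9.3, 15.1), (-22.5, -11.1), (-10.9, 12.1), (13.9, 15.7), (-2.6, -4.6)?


x range: [-29, 13.9]
y range: [-11.1, 22.5]
Bounding box: (-29,-11.1) to (13.9,22.5)

(-29,-11.1) to (13.9,22.5)


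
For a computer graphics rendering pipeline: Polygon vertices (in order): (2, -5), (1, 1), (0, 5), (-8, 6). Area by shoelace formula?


Shoelace sum: (2*1 - 1*(-5)) + (1*5 - 0*1) + (0*6 - (-8)*5) + ((-8)*(-5) - 2*6)
= 80
Area = |80|/2 = 40

40


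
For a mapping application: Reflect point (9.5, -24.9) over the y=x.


Reflection over y=x: (x,y) -> (y,x)
(9.5, -24.9) -> (-24.9, 9.5)

(-24.9, 9.5)
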